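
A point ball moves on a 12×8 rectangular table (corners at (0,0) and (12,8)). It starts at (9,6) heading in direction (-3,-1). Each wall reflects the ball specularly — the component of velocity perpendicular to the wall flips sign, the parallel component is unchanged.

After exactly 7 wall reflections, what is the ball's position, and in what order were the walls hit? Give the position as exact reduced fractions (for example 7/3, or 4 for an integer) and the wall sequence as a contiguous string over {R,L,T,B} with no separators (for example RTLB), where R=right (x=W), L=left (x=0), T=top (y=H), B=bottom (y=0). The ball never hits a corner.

1. t=3 → L at (0,3); v=(3,-1)
2. t=3 → B at (9,0); v=(3,1)
3. t=1 → R at (12,1); v=(-3,1)
4. t=4 → L at (0,5); v=(3,1)
5. t=3 → T at (9,8); v=(3,-1)
6. t=1 → R at (12,7); v=(-3,-1)
7. t=4 → L at (0,3); v=(3,-1)

Final position: (0,3)
Wall sequence: LBRLTRL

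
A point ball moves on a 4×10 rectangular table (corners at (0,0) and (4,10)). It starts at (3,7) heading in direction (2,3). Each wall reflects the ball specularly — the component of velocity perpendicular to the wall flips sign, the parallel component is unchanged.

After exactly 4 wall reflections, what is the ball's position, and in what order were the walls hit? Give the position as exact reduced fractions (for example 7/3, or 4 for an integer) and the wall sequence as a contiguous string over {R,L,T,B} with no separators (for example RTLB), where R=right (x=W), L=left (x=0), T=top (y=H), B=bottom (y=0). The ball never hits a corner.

1. t=1/2 → R at (4,17/2); v=(-2,3)
2. t=1/2 → T at (3,10); v=(-2,-3)
3. t=3/2 → L at (0,11/2); v=(2,-3)
4. t=11/6 → B at (11/3,0); v=(2,3)

Final position: (11/3,0)
Wall sequence: RTLB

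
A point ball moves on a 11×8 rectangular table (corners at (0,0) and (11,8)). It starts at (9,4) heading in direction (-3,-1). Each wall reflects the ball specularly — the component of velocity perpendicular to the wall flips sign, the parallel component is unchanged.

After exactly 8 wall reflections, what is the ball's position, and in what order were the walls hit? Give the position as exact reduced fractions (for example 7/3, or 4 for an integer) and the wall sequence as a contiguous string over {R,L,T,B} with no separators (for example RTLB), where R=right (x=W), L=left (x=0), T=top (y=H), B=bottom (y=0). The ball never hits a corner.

Final position: (7,0)
Wall sequence: LBRLTRLB

1. t=3 → L at (0,1); v=(3,-1)
2. t=1 → B at (3,0); v=(3,1)
3. t=8/3 → R at (11,8/3); v=(-3,1)
4. t=11/3 → L at (0,19/3); v=(3,1)
5. t=5/3 → T at (5,8); v=(3,-1)
6. t=2 → R at (11,6); v=(-3,-1)
7. t=11/3 → L at (0,7/3); v=(3,-1)
8. t=7/3 → B at (7,0); v=(3,1)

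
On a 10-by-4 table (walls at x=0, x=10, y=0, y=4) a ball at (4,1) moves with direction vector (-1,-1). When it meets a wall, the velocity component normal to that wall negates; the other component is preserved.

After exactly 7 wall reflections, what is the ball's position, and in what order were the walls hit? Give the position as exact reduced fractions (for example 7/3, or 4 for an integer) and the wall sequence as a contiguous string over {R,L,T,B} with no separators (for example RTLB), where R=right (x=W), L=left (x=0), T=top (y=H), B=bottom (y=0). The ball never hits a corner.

Final position: (7,0)
Wall sequence: BLTBTRB

1. t=1 → B at (3,0); v=(-1,1)
2. t=3 → L at (0,3); v=(1,1)
3. t=1 → T at (1,4); v=(1,-1)
4. t=4 → B at (5,0); v=(1,1)
5. t=4 → T at (9,4); v=(1,-1)
6. t=1 → R at (10,3); v=(-1,-1)
7. t=3 → B at (7,0); v=(-1,1)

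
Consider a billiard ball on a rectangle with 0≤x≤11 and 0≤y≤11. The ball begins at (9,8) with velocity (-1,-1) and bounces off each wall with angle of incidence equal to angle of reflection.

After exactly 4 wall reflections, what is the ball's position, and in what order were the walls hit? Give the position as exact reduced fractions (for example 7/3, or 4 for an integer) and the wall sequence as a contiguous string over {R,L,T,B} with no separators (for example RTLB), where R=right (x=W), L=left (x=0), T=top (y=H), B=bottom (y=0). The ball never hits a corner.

1. t=8 → B at (1,0); v=(-1,1)
2. t=1 → L at (0,1); v=(1,1)
3. t=10 → T at (10,11); v=(1,-1)
4. t=1 → R at (11,10); v=(-1,-1)

Final position: (11,10)
Wall sequence: BLTR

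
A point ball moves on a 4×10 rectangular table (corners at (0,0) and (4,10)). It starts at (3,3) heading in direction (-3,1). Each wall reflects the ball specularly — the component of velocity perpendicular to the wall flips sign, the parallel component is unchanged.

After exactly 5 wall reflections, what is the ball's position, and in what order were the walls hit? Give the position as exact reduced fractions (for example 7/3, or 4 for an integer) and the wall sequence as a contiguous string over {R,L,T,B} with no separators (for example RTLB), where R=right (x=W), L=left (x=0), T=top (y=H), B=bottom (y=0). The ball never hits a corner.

Final position: (0,28/3)
Wall sequence: LRLRL

1. t=1 → L at (0,4); v=(3,1)
2. t=4/3 → R at (4,16/3); v=(-3,1)
3. t=4/3 → L at (0,20/3); v=(3,1)
4. t=4/3 → R at (4,8); v=(-3,1)
5. t=4/3 → L at (0,28/3); v=(3,1)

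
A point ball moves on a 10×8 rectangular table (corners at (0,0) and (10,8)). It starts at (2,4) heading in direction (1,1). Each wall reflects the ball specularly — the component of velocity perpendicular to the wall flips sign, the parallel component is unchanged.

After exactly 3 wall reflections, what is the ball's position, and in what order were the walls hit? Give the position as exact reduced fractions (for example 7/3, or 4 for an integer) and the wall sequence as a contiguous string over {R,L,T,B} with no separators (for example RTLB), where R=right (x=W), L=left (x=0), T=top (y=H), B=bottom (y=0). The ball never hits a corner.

Final position: (6,0)
Wall sequence: TRB

1. t=4 → T at (6,8); v=(1,-1)
2. t=4 → R at (10,4); v=(-1,-1)
3. t=4 → B at (6,0); v=(-1,1)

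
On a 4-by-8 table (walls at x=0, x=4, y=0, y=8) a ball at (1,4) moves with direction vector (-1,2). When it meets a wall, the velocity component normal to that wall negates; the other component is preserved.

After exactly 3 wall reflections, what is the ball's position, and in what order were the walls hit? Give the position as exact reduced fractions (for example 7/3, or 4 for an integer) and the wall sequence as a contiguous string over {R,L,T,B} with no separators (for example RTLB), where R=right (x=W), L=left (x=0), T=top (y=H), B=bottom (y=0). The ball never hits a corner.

Final position: (4,2)
Wall sequence: LTR

1. t=1 → L at (0,6); v=(1,2)
2. t=1 → T at (1,8); v=(1,-2)
3. t=3 → R at (4,2); v=(-1,-2)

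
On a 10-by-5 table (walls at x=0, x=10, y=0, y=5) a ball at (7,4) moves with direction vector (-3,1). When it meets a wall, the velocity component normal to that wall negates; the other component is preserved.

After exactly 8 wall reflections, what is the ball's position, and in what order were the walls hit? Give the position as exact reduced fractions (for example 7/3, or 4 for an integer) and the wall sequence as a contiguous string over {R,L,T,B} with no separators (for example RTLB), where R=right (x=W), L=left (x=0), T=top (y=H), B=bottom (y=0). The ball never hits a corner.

Final position: (0,1/3)
Wall sequence: TLRBLTRL

1. t=1 → T at (4,5); v=(-3,-1)
2. t=4/3 → L at (0,11/3); v=(3,-1)
3. t=10/3 → R at (10,1/3); v=(-3,-1)
4. t=1/3 → B at (9,0); v=(-3,1)
5. t=3 → L at (0,3); v=(3,1)
6. t=2 → T at (6,5); v=(3,-1)
7. t=4/3 → R at (10,11/3); v=(-3,-1)
8. t=10/3 → L at (0,1/3); v=(3,-1)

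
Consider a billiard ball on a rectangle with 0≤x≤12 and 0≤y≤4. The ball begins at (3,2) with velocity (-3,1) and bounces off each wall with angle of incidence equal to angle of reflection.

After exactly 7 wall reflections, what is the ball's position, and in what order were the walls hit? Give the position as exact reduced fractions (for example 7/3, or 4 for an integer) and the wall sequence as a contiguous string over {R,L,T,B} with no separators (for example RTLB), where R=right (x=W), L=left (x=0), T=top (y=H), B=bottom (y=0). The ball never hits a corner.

Final position: (12,1)
Wall sequence: LTRBLTR

1. t=1 → L at (0,3); v=(3,1)
2. t=1 → T at (3,4); v=(3,-1)
3. t=3 → R at (12,1); v=(-3,-1)
4. t=1 → B at (9,0); v=(-3,1)
5. t=3 → L at (0,3); v=(3,1)
6. t=1 → T at (3,4); v=(3,-1)
7. t=3 → R at (12,1); v=(-3,-1)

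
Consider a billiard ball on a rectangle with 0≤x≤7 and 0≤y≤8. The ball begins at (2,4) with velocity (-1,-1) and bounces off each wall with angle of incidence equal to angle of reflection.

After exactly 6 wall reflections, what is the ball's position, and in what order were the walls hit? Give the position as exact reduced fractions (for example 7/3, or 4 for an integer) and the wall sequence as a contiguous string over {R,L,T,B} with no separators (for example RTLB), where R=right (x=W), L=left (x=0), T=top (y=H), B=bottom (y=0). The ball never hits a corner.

Final position: (4,0)
Wall sequence: LBRTLB

1. t=2 → L at (0,2); v=(1,-1)
2. t=2 → B at (2,0); v=(1,1)
3. t=5 → R at (7,5); v=(-1,1)
4. t=3 → T at (4,8); v=(-1,-1)
5. t=4 → L at (0,4); v=(1,-1)
6. t=4 → B at (4,0); v=(1,1)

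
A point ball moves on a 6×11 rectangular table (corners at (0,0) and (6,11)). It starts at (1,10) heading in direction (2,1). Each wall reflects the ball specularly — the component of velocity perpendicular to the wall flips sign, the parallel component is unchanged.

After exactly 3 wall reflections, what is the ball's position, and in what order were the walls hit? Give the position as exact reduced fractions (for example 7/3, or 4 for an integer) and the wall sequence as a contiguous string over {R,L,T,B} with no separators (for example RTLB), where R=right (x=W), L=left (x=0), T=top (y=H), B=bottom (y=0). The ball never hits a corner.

1. t=1 → T at (3,11); v=(2,-1)
2. t=3/2 → R at (6,19/2); v=(-2,-1)
3. t=3 → L at (0,13/2); v=(2,-1)

Final position: (0,13/2)
Wall sequence: TRL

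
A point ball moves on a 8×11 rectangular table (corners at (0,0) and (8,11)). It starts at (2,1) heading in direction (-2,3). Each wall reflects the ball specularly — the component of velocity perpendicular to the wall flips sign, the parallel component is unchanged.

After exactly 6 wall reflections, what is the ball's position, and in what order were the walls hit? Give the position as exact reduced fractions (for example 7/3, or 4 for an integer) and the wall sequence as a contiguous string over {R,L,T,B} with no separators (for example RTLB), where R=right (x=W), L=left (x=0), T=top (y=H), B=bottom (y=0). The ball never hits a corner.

1. t=1 → L at (0,4); v=(2,3)
2. t=7/3 → T at (14/3,11); v=(2,-3)
3. t=5/3 → R at (8,6); v=(-2,-3)
4. t=2 → B at (4,0); v=(-2,3)
5. t=2 → L at (0,6); v=(2,3)
6. t=5/3 → T at (10/3,11); v=(2,-3)

Final position: (10/3,11)
Wall sequence: LTRBLT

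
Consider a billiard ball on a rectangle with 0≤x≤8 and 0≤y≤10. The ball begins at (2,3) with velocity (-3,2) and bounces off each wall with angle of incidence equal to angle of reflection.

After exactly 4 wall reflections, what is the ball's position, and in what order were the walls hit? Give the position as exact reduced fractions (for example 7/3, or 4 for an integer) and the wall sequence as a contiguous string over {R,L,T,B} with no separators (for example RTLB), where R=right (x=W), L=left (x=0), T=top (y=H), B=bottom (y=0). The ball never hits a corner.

Final position: (0,5)
Wall sequence: LRTL

1. t=2/3 → L at (0,13/3); v=(3,2)
2. t=8/3 → R at (8,29/3); v=(-3,2)
3. t=1/6 → T at (15/2,10); v=(-3,-2)
4. t=5/2 → L at (0,5); v=(3,-2)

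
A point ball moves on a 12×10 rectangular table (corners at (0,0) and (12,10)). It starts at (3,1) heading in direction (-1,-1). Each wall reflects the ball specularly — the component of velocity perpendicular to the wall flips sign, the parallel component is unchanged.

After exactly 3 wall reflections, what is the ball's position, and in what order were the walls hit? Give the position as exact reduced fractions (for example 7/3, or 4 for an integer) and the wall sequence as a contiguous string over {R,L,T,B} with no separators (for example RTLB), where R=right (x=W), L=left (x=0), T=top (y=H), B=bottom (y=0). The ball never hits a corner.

1. t=1 → B at (2,0); v=(-1,1)
2. t=2 → L at (0,2); v=(1,1)
3. t=8 → T at (8,10); v=(1,-1)

Final position: (8,10)
Wall sequence: BLT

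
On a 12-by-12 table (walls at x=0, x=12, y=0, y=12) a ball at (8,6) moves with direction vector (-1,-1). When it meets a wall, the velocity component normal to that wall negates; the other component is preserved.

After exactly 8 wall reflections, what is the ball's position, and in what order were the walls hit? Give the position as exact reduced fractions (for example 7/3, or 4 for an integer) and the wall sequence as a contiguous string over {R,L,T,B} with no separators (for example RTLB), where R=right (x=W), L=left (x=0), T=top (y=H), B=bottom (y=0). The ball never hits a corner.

1. t=6 → B at (2,0); v=(-1,1)
2. t=2 → L at (0,2); v=(1,1)
3. t=10 → T at (10,12); v=(1,-1)
4. t=2 → R at (12,10); v=(-1,-1)
5. t=10 → B at (2,0); v=(-1,1)
6. t=2 → L at (0,2); v=(1,1)
7. t=10 → T at (10,12); v=(1,-1)
8. t=2 → R at (12,10); v=(-1,-1)

Final position: (12,10)
Wall sequence: BLTRBLTR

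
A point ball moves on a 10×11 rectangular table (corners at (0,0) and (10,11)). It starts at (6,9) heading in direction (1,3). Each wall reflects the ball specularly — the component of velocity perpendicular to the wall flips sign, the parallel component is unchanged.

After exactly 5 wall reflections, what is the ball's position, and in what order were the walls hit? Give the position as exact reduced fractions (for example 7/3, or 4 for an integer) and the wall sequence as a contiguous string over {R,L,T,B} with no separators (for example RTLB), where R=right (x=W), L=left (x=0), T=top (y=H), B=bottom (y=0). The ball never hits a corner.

Final position: (7/3,0)
Wall sequence: TRBTB

1. t=2/3 → T at (20/3,11); v=(1,-3)
2. t=10/3 → R at (10,1); v=(-1,-3)
3. t=1/3 → B at (29/3,0); v=(-1,3)
4. t=11/3 → T at (6,11); v=(-1,-3)
5. t=11/3 → B at (7/3,0); v=(-1,3)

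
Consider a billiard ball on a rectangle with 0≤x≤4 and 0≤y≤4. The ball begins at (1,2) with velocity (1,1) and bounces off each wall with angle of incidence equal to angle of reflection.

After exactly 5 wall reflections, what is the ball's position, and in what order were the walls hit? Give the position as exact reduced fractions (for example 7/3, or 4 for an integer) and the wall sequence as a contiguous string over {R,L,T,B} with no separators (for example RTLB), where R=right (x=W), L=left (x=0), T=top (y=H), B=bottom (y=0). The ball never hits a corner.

Final position: (3,4)
Wall sequence: TRBLT

1. t=2 → T at (3,4); v=(1,-1)
2. t=1 → R at (4,3); v=(-1,-1)
3. t=3 → B at (1,0); v=(-1,1)
4. t=1 → L at (0,1); v=(1,1)
5. t=3 → T at (3,4); v=(1,-1)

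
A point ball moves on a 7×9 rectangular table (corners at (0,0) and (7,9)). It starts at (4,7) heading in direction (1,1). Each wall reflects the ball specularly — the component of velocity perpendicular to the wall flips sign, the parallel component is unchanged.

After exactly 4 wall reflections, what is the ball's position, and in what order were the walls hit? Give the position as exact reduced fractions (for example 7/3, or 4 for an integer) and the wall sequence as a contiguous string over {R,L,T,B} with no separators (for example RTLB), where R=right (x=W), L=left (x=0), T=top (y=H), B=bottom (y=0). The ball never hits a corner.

Final position: (1,0)
Wall sequence: TRLB

1. t=2 → T at (6,9); v=(1,-1)
2. t=1 → R at (7,8); v=(-1,-1)
3. t=7 → L at (0,1); v=(1,-1)
4. t=1 → B at (1,0); v=(1,1)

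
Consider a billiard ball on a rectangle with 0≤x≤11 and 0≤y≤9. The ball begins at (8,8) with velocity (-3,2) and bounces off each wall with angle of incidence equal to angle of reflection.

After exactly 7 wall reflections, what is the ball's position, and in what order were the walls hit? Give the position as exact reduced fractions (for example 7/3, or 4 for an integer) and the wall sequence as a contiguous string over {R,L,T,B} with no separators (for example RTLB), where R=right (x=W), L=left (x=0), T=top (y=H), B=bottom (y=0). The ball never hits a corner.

1. t=1/2 → T at (13/2,9); v=(-3,-2)
2. t=13/6 → L at (0,14/3); v=(3,-2)
3. t=7/3 → B at (7,0); v=(3,2)
4. t=4/3 → R at (11,8/3); v=(-3,2)
5. t=19/6 → T at (3/2,9); v=(-3,-2)
6. t=1/2 → L at (0,8); v=(3,-2)
7. t=11/3 → R at (11,2/3); v=(-3,-2)

Final position: (11,2/3)
Wall sequence: TLBRTLR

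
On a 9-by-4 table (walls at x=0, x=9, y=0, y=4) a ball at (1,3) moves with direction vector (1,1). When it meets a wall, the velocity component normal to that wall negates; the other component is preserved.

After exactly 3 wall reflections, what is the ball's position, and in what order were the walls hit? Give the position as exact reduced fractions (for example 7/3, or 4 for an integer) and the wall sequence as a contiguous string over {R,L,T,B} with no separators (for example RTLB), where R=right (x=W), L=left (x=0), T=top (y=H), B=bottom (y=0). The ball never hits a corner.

Final position: (9,3)
Wall sequence: TBR

1. t=1 → T at (2,4); v=(1,-1)
2. t=4 → B at (6,0); v=(1,1)
3. t=3 → R at (9,3); v=(-1,1)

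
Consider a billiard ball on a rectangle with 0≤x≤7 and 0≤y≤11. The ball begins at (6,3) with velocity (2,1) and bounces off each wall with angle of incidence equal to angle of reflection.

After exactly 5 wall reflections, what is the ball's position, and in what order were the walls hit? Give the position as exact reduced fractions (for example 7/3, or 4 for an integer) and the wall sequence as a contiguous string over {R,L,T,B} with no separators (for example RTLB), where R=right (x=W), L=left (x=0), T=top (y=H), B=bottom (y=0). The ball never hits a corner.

Final position: (0,8)
Wall sequence: RLRTL

1. t=1/2 → R at (7,7/2); v=(-2,1)
2. t=7/2 → L at (0,7); v=(2,1)
3. t=7/2 → R at (7,21/2); v=(-2,1)
4. t=1/2 → T at (6,11); v=(-2,-1)
5. t=3 → L at (0,8); v=(2,-1)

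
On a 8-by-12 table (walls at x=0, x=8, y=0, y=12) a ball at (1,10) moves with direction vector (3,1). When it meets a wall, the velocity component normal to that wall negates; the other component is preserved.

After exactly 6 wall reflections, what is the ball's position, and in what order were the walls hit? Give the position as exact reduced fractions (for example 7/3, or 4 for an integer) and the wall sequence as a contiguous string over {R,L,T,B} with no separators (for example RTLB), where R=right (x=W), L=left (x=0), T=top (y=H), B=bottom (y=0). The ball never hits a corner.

Final position: (8,1)
Wall sequence: TRLRLR

1. t=2 → T at (7,12); v=(3,-1)
2. t=1/3 → R at (8,35/3); v=(-3,-1)
3. t=8/3 → L at (0,9); v=(3,-1)
4. t=8/3 → R at (8,19/3); v=(-3,-1)
5. t=8/3 → L at (0,11/3); v=(3,-1)
6. t=8/3 → R at (8,1); v=(-3,-1)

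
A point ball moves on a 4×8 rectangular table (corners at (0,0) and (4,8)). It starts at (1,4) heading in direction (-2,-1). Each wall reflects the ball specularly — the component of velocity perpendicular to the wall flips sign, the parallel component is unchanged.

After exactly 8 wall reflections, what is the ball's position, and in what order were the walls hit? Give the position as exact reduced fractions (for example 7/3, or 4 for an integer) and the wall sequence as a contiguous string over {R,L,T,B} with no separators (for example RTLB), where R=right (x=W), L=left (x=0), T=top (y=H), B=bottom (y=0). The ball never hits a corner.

1. t=1/2 → L at (0,7/2); v=(2,-1)
2. t=2 → R at (4,3/2); v=(-2,-1)
3. t=3/2 → B at (1,0); v=(-2,1)
4. t=1/2 → L at (0,1/2); v=(2,1)
5. t=2 → R at (4,5/2); v=(-2,1)
6. t=2 → L at (0,9/2); v=(2,1)
7. t=2 → R at (4,13/2); v=(-2,1)
8. t=3/2 → T at (1,8); v=(-2,-1)

Final position: (1,8)
Wall sequence: LRBLRLRT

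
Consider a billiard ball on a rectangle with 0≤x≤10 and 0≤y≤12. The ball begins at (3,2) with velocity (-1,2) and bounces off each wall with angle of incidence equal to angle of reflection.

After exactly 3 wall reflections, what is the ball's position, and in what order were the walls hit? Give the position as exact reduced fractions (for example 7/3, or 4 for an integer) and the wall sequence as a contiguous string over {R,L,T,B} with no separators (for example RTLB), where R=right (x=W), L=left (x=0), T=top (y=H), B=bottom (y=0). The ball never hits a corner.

1. t=3 → L at (0,8); v=(1,2)
2. t=2 → T at (2,12); v=(1,-2)
3. t=6 → B at (8,0); v=(1,2)

Final position: (8,0)
Wall sequence: LTB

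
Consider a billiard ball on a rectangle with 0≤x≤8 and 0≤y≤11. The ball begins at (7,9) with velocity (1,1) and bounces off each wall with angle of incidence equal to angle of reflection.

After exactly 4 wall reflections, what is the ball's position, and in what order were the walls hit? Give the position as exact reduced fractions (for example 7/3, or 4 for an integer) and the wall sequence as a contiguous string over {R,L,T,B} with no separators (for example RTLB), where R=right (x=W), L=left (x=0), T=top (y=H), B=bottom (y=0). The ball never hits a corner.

Final position: (4,0)
Wall sequence: RTLB

1. t=1 → R at (8,10); v=(-1,1)
2. t=1 → T at (7,11); v=(-1,-1)
3. t=7 → L at (0,4); v=(1,-1)
4. t=4 → B at (4,0); v=(1,1)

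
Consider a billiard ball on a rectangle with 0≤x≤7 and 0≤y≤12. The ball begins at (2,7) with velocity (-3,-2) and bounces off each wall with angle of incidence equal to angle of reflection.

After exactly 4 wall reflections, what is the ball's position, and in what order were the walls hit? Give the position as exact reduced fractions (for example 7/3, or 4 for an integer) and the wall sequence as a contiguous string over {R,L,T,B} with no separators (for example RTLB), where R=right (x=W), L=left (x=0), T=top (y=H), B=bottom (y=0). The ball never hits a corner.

Final position: (0,11/3)
Wall sequence: LRBL

1. t=2/3 → L at (0,17/3); v=(3,-2)
2. t=7/3 → R at (7,1); v=(-3,-2)
3. t=1/2 → B at (11/2,0); v=(-3,2)
4. t=11/6 → L at (0,11/3); v=(3,2)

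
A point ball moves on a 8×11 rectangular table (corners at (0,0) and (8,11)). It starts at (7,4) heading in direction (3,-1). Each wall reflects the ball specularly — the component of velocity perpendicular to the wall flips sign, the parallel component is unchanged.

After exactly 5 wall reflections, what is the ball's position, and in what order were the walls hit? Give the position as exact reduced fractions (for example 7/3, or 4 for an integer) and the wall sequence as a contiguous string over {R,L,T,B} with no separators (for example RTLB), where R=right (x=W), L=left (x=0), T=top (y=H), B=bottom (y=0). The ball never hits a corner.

1. t=1/3 → R at (8,11/3); v=(-3,-1)
2. t=8/3 → L at (0,1); v=(3,-1)
3. t=1 → B at (3,0); v=(3,1)
4. t=5/3 → R at (8,5/3); v=(-3,1)
5. t=8/3 → L at (0,13/3); v=(3,1)

Final position: (0,13/3)
Wall sequence: RLBRL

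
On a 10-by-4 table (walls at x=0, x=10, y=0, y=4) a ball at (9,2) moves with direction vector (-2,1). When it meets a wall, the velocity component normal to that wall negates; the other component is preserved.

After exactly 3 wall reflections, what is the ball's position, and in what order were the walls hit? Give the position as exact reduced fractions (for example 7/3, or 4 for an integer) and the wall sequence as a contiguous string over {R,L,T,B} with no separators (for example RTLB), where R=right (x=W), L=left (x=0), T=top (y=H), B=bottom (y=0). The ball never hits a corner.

1. t=2 → T at (5,4); v=(-2,-1)
2. t=5/2 → L at (0,3/2); v=(2,-1)
3. t=3/2 → B at (3,0); v=(2,1)

Final position: (3,0)
Wall sequence: TLB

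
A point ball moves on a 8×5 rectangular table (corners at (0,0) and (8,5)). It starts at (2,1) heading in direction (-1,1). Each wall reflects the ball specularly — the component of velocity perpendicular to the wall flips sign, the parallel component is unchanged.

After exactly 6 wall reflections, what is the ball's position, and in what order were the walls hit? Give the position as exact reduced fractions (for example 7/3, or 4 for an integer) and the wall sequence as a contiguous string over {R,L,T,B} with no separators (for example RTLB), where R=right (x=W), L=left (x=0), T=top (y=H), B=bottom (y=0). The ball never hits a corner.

1. t=2 → L at (0,3); v=(1,1)
2. t=2 → T at (2,5); v=(1,-1)
3. t=5 → B at (7,0); v=(1,1)
4. t=1 → R at (8,1); v=(-1,1)
5. t=4 → T at (4,5); v=(-1,-1)
6. t=4 → L at (0,1); v=(1,-1)

Final position: (0,1)
Wall sequence: LTBRTL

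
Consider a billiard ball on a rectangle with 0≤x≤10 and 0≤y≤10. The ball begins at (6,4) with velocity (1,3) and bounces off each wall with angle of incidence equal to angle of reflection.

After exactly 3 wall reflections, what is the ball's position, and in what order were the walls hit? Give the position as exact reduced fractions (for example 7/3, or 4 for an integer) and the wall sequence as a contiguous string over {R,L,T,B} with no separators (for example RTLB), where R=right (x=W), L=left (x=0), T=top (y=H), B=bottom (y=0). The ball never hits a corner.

Final position: (26/3,0)
Wall sequence: TRB

1. t=2 → T at (8,10); v=(1,-3)
2. t=2 → R at (10,4); v=(-1,-3)
3. t=4/3 → B at (26/3,0); v=(-1,3)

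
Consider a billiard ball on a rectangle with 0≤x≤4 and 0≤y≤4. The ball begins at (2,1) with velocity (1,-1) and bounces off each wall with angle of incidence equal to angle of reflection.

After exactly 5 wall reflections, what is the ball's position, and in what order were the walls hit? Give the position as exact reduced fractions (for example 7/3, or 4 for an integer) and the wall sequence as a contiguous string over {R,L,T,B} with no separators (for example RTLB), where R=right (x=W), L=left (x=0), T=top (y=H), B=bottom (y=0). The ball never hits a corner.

Final position: (3,0)
Wall sequence: BRTLB

1. t=1 → B at (3,0); v=(1,1)
2. t=1 → R at (4,1); v=(-1,1)
3. t=3 → T at (1,4); v=(-1,-1)
4. t=1 → L at (0,3); v=(1,-1)
5. t=3 → B at (3,0); v=(1,1)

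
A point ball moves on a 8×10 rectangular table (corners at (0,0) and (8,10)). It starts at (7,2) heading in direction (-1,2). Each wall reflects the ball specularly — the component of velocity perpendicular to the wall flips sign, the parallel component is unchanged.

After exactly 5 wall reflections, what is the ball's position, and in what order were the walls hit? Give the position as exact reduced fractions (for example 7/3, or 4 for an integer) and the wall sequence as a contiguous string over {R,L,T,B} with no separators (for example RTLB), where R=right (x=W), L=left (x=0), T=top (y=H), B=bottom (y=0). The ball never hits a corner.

1. t=4 → T at (3,10); v=(-1,-2)
2. t=3 → L at (0,4); v=(1,-2)
3. t=2 → B at (2,0); v=(1,2)
4. t=5 → T at (7,10); v=(1,-2)
5. t=1 → R at (8,8); v=(-1,-2)

Final position: (8,8)
Wall sequence: TLBTR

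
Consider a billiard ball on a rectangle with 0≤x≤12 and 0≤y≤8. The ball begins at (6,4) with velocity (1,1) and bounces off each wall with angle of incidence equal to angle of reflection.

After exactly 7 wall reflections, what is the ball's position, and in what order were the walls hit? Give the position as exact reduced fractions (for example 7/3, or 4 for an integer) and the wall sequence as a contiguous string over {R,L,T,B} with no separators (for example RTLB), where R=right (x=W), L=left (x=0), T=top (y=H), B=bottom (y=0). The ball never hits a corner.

1. t=4 → T at (10,8); v=(1,-1)
2. t=2 → R at (12,6); v=(-1,-1)
3. t=6 → B at (6,0); v=(-1,1)
4. t=6 → L at (0,6); v=(1,1)
5. t=2 → T at (2,8); v=(1,-1)
6. t=8 → B at (10,0); v=(1,1)
7. t=2 → R at (12,2); v=(-1,1)

Final position: (12,2)
Wall sequence: TRBLTBR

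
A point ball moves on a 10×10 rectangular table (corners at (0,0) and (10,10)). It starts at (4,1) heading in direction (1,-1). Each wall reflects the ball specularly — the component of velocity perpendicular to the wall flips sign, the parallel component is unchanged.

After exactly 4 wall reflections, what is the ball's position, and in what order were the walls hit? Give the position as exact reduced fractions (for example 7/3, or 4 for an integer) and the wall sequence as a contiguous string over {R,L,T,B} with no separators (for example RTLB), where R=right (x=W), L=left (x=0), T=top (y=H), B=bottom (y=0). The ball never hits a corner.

Final position: (0,5)
Wall sequence: BRTL

1. t=1 → B at (5,0); v=(1,1)
2. t=5 → R at (10,5); v=(-1,1)
3. t=5 → T at (5,10); v=(-1,-1)
4. t=5 → L at (0,5); v=(1,-1)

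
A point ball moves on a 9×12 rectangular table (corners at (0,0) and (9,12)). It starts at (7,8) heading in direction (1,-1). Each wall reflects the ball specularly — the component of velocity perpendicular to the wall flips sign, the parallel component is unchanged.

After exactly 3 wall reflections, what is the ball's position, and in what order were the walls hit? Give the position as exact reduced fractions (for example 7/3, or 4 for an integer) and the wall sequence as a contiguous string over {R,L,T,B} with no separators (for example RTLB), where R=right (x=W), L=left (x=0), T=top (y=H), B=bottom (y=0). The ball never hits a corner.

Final position: (0,3)
Wall sequence: RBL

1. t=2 → R at (9,6); v=(-1,-1)
2. t=6 → B at (3,0); v=(-1,1)
3. t=3 → L at (0,3); v=(1,1)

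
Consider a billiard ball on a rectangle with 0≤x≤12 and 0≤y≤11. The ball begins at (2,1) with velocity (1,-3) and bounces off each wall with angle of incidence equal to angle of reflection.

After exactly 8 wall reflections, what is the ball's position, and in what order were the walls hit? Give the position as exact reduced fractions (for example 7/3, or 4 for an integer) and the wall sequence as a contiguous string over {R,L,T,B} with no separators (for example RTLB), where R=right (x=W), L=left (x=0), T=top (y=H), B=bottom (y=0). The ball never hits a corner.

1. t=1/3 → B at (7/3,0); v=(1,3)
2. t=11/3 → T at (6,11); v=(1,-3)
3. t=11/3 → B at (29/3,0); v=(1,3)
4. t=7/3 → R at (12,7); v=(-1,3)
5. t=4/3 → T at (32/3,11); v=(-1,-3)
6. t=11/3 → B at (7,0); v=(-1,3)
7. t=11/3 → T at (10/3,11); v=(-1,-3)
8. t=10/3 → L at (0,1); v=(1,-3)

Final position: (0,1)
Wall sequence: BTBRTBTL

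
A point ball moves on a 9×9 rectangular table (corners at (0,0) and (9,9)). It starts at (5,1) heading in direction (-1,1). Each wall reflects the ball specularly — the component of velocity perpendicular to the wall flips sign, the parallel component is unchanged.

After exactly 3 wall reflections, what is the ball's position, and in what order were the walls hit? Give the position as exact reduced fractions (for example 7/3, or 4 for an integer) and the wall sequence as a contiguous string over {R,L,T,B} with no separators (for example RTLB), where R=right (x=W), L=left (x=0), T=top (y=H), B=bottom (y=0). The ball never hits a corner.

Final position: (9,3)
Wall sequence: LTR

1. t=5 → L at (0,6); v=(1,1)
2. t=3 → T at (3,9); v=(1,-1)
3. t=6 → R at (9,3); v=(-1,-1)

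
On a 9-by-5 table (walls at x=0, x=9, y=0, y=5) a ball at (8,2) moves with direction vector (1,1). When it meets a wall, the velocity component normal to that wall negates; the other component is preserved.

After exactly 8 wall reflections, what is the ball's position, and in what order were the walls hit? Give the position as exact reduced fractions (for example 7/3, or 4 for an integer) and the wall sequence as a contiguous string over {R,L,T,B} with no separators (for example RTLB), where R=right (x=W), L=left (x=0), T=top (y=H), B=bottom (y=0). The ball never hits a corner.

Final position: (5,5)
Wall sequence: RTBLTBRT

1. t=1 → R at (9,3); v=(-1,1)
2. t=2 → T at (7,5); v=(-1,-1)
3. t=5 → B at (2,0); v=(-1,1)
4. t=2 → L at (0,2); v=(1,1)
5. t=3 → T at (3,5); v=(1,-1)
6. t=5 → B at (8,0); v=(1,1)
7. t=1 → R at (9,1); v=(-1,1)
8. t=4 → T at (5,5); v=(-1,-1)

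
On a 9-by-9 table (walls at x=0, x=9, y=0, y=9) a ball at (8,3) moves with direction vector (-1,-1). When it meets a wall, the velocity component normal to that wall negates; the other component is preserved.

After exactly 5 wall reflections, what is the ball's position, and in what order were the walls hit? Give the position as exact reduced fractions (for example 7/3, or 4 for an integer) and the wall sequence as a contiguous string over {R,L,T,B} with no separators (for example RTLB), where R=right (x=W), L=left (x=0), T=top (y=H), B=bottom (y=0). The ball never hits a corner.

1. t=3 → B at (5,0); v=(-1,1)
2. t=5 → L at (0,5); v=(1,1)
3. t=4 → T at (4,9); v=(1,-1)
4. t=5 → R at (9,4); v=(-1,-1)
5. t=4 → B at (5,0); v=(-1,1)

Final position: (5,0)
Wall sequence: BLTRB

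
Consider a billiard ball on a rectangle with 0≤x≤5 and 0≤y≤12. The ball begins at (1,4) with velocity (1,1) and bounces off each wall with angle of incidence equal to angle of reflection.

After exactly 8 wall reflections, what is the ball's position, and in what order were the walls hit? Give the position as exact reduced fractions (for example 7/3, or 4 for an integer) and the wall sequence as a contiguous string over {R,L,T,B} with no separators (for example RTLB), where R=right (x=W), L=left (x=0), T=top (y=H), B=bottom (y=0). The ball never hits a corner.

1. t=4 → R at (5,8); v=(-1,1)
2. t=4 → T at (1,12); v=(-1,-1)
3. t=1 → L at (0,11); v=(1,-1)
4. t=5 → R at (5,6); v=(-1,-1)
5. t=5 → L at (0,1); v=(1,-1)
6. t=1 → B at (1,0); v=(1,1)
7. t=4 → R at (5,4); v=(-1,1)
8. t=5 → L at (0,9); v=(1,1)

Final position: (0,9)
Wall sequence: RTLRLBRL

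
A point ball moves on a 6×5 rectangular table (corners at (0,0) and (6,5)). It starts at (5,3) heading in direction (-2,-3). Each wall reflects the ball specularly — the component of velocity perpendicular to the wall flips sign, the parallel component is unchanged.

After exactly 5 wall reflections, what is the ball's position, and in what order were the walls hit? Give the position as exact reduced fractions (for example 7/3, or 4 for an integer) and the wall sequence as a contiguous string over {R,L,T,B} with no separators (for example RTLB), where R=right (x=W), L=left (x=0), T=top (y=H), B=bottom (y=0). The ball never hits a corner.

Final position: (6,7/2)
Wall sequence: BLTBR

1. t=1 → B at (3,0); v=(-2,3)
2. t=3/2 → L at (0,9/2); v=(2,3)
3. t=1/6 → T at (1/3,5); v=(2,-3)
4. t=5/3 → B at (11/3,0); v=(2,3)
5. t=7/6 → R at (6,7/2); v=(-2,3)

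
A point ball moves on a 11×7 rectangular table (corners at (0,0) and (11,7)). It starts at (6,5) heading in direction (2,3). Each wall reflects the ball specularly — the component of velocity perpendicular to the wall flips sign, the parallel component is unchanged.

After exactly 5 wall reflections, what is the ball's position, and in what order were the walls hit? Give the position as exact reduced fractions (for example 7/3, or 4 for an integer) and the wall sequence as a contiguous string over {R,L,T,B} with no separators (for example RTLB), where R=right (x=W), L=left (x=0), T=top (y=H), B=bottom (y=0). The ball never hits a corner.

Final position: (2/3,0)
Wall sequence: TRBTB

1. t=2/3 → T at (22/3,7); v=(2,-3)
2. t=11/6 → R at (11,3/2); v=(-2,-3)
3. t=1/2 → B at (10,0); v=(-2,3)
4. t=7/3 → T at (16/3,7); v=(-2,-3)
5. t=7/3 → B at (2/3,0); v=(-2,3)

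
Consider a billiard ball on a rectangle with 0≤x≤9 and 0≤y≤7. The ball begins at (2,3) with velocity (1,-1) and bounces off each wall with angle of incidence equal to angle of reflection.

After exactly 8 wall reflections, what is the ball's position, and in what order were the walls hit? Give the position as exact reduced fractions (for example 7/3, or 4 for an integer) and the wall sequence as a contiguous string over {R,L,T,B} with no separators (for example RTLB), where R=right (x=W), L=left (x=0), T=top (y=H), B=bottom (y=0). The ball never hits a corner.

1. t=3 → B at (5,0); v=(1,1)
2. t=4 → R at (9,4); v=(-1,1)
3. t=3 → T at (6,7); v=(-1,-1)
4. t=6 → L at (0,1); v=(1,-1)
5. t=1 → B at (1,0); v=(1,1)
6. t=7 → T at (8,7); v=(1,-1)
7. t=1 → R at (9,6); v=(-1,-1)
8. t=6 → B at (3,0); v=(-1,1)

Final position: (3,0)
Wall sequence: BRTLBTRB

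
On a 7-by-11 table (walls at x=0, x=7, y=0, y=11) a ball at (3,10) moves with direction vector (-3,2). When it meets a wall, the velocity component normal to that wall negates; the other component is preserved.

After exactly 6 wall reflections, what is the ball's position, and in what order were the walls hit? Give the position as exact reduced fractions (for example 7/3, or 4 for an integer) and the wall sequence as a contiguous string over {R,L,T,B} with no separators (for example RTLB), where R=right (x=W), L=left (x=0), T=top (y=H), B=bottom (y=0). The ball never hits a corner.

Final position: (7,4)
Wall sequence: TLRLBR

1. t=1/2 → T at (3/2,11); v=(-3,-2)
2. t=1/2 → L at (0,10); v=(3,-2)
3. t=7/3 → R at (7,16/3); v=(-3,-2)
4. t=7/3 → L at (0,2/3); v=(3,-2)
5. t=1/3 → B at (1,0); v=(3,2)
6. t=2 → R at (7,4); v=(-3,2)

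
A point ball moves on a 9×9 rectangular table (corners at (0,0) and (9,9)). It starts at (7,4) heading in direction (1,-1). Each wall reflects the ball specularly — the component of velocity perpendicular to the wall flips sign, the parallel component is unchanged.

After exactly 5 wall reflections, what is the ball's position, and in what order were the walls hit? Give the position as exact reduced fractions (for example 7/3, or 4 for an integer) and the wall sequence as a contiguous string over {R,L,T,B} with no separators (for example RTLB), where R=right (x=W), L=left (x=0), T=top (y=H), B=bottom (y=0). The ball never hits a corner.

Final position: (9,2)
Wall sequence: RBLTR

1. t=2 → R at (9,2); v=(-1,-1)
2. t=2 → B at (7,0); v=(-1,1)
3. t=7 → L at (0,7); v=(1,1)
4. t=2 → T at (2,9); v=(1,-1)
5. t=7 → R at (9,2); v=(-1,-1)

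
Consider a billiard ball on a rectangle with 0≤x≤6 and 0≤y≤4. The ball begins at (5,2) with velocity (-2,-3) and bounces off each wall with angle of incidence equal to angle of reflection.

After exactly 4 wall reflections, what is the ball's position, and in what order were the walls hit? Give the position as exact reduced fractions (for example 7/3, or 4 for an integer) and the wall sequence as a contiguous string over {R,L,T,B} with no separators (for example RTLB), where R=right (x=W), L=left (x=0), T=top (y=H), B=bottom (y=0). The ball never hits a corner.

Final position: (5/3,0)
Wall sequence: BTLB

1. t=2/3 → B at (11/3,0); v=(-2,3)
2. t=4/3 → T at (1,4); v=(-2,-3)
3. t=1/2 → L at (0,5/2); v=(2,-3)
4. t=5/6 → B at (5/3,0); v=(2,3)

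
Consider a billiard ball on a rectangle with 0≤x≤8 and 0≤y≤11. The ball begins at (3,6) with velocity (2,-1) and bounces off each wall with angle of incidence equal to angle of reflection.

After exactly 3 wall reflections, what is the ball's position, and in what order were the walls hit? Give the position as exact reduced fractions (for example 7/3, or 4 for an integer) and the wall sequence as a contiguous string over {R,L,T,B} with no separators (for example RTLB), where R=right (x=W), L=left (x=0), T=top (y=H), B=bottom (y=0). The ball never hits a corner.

1. t=5/2 → R at (8,7/2); v=(-2,-1)
2. t=7/2 → B at (1,0); v=(-2,1)
3. t=1/2 → L at (0,1/2); v=(2,1)

Final position: (0,1/2)
Wall sequence: RBL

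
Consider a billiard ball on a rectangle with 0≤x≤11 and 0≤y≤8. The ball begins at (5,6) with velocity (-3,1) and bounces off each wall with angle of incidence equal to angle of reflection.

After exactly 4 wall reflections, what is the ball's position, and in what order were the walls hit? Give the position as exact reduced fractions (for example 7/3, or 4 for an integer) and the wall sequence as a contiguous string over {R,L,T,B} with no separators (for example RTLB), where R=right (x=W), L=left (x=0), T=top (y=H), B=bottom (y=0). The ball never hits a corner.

Final position: (0,1)
Wall sequence: LTRL

1. t=5/3 → L at (0,23/3); v=(3,1)
2. t=1/3 → T at (1,8); v=(3,-1)
3. t=10/3 → R at (11,14/3); v=(-3,-1)
4. t=11/3 → L at (0,1); v=(3,-1)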